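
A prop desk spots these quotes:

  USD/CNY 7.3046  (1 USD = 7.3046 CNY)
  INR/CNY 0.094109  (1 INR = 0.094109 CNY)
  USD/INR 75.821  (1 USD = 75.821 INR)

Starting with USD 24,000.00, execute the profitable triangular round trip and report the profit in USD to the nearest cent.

Profitable loop is USD → CNY → INR → USD:
USD 24,000.00 × 7.3046 = CNY 175,310.40
CNY 175,310.40 ÷ 0.094109 = INR 1,862,844.15
INR 1,862,844.15 ÷ 75.821 = USD 24,568.97
Profit = USD 24,568.97 − USD 24,000.00

Profit: USD 568.97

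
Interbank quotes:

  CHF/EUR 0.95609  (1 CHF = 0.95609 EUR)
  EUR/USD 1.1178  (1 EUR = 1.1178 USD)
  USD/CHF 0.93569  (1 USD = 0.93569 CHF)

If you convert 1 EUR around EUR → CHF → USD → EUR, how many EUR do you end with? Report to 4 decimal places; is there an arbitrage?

Around EUR → CHF → USD → EUR: 1 ÷ 0.95609 ÷ 0.93569 ÷ 1.1178 = 1.000012
Product ≈ 1 (deviation 0.001%, within rounding noise).

1.0000 (no arbitrage)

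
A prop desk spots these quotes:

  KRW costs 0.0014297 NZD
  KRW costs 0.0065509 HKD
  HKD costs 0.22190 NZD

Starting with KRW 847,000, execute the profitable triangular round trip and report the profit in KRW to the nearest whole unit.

Profit: KRW 14,186

Profitable loop is KRW → HKD → NZD → KRW:
KRW 847,000 × 0.0065509 = HKD 5,548.61
HKD 5,548.61 × 0.22190 = NZD 1,231.24
NZD 1,231.24 ÷ 0.0014297 = KRW 861,186
Profit = KRW 861,186 − KRW 847,000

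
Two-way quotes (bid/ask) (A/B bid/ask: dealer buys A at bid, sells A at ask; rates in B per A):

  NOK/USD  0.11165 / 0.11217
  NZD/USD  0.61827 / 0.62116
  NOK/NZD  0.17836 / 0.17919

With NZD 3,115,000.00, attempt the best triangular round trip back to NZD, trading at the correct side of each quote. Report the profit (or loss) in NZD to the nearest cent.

Net profit: NZD 9,636.69

Best loop NZD → NOK → USD → NZD:
NZD 3,115,000.00 ÷ 0.17919 (buy NOK at ask) = NOK 17,383,782.58
NOK 17,383,782.58 × 0.11165 (sell NOK at bid) = USD 1,940,899.32
USD 1,940,899.32 ÷ 0.62116 (buy NZD at ask) = NZD 3,124,636.69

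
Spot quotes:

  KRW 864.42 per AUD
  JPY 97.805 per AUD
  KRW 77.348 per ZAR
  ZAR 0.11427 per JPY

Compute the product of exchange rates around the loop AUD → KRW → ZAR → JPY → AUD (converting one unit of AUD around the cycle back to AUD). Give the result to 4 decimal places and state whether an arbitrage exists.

Around AUD → KRW → ZAR → JPY → AUD: 1 × 864.42 ÷ 77.348 ÷ 0.11427 ÷ 97.805 = 0.999960
Product ≈ 1 (deviation 0.004%, within rounding noise).

1.0000 (no arbitrage)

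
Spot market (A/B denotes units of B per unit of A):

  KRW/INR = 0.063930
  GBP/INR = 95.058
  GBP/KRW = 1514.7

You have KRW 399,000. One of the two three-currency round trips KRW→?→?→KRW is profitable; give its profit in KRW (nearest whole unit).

Profit: KRW 7,458

Profitable loop is KRW → INR → GBP → KRW:
KRW 399,000 × 0.063930 = INR 25,508.07
INR 25,508.07 ÷ 95.058 = GBP 268.34
GBP 268.34 × 1514.7 = KRW 406,458
Profit = KRW 406,458 − KRW 399,000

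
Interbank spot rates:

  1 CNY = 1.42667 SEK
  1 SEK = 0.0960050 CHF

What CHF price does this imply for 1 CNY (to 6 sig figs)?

CNY/CHF = 0.136967

1 CNY × 1.42667 = 1.42667 SEK
1.42667 SEK × 0.0960050 = 0.136967 CHF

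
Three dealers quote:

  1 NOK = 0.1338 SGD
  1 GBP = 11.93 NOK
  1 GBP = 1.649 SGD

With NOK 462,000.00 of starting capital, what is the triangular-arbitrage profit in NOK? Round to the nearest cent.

Profitable loop is NOK → GBP → SGD → NOK:
NOK 462,000.00 ÷ 11.93 = GBP 38,725.90
GBP 38,725.90 × 1.649 = SGD 63,859.01
SGD 63,859.01 ÷ 0.1338 = NOK 477,272.13
Profit = NOK 477,272.13 − NOK 462,000.00

Profit: NOK 15,272.13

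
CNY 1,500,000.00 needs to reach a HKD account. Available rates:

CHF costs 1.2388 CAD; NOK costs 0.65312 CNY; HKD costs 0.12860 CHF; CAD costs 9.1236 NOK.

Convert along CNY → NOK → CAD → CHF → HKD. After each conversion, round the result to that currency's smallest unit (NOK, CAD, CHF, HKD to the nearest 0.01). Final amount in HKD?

CNY 1,500,000.00 ÷ 0.65312 = NOK 2,296,668.30
NOK 2,296,668.30 ÷ 9.1236 = CAD 251,728.30
CAD 251,728.30 ÷ 1.2388 = CHF 203,203.34
CHF 203,203.34 ÷ 0.12860 = HKD 1,580,119.28

HKD 1,580,119.28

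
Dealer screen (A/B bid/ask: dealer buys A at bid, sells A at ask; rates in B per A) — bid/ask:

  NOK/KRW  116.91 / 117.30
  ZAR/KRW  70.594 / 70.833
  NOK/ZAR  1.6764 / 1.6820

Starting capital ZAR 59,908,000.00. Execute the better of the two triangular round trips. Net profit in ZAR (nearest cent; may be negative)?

Net profit: ZAR 533,084.98

Best loop ZAR → KRW → NOK → ZAR:
ZAR 59,908,000.00 × 70.594 (sell ZAR at bid) = KRW 4,229,145,352
KRW 4,229,145,352 ÷ 117.30 (buy NOK at ask) = NOK 36,054,095.07
NOK 36,054,095.07 × 1.6764 (sell NOK at bid) = ZAR 60,441,084.98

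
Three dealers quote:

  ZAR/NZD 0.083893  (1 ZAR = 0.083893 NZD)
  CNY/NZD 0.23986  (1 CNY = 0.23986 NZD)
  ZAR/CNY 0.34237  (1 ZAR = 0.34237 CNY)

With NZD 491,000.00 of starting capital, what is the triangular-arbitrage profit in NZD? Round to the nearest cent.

Profit: NZD 10,595.56

Profitable loop is NZD → CNY → ZAR → NZD:
NZD 491,000.00 ÷ 0.23986 = CNY 2,047,027.43
CNY 2,047,027.43 ÷ 0.34237 = ZAR 5,978,991.83
ZAR 5,978,991.83 × 0.083893 = NZD 501,595.56
Profit = NZD 501,595.56 − NZD 491,000.00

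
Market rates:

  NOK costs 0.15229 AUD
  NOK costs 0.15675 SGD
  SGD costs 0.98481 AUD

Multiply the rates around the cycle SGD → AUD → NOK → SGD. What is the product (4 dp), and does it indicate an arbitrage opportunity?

1.0137 (arbitrage exists)

Around SGD → AUD → NOK → SGD: 1 × 0.98481 ÷ 0.15229 × 0.15675 = 1.013651
Product > 1; profitable direction is SGD → AUD → NOK → SGD.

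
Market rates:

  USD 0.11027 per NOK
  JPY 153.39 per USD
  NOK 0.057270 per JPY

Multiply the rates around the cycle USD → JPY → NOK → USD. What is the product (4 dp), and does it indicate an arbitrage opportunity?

0.9687 (arbitrage exists)

Around USD → JPY → NOK → USD: 1 × 153.39 × 0.057270 × 0.11027 = 0.968683
Product < 1; profitable direction is USD → NOK → JPY → USD.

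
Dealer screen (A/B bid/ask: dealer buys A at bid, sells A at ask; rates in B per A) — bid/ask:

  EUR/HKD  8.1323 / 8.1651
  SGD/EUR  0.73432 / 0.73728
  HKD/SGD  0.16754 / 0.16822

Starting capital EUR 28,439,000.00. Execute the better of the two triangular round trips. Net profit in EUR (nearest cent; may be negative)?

Net profit: EUR 14,230.40

Best loop EUR → HKD → SGD → EUR:
EUR 28,439,000.00 × 8.1323 (sell EUR at bid) = HKD 231,274,479.70
HKD 231,274,479.70 × 0.16754 (sell HKD at bid) = SGD 38,747,726.33
SGD 38,747,726.33 × 0.73432 (sell SGD at bid) = EUR 28,453,230.40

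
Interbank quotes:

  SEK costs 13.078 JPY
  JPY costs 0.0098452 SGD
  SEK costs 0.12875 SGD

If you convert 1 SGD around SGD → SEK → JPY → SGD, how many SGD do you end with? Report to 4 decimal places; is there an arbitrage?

Around SGD → SEK → JPY → SGD: 1 ÷ 0.12875 × 13.078 × 0.0098452 = 1.000043
Product ≈ 1 (deviation 0.004%, within rounding noise).

1.0000 (no arbitrage)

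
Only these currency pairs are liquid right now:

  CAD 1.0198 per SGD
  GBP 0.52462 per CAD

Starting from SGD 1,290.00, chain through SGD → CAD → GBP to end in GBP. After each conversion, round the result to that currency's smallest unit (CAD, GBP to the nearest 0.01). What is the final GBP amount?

SGD 1,290.00 × 1.0198 = CAD 1,315.54
CAD 1,315.54 × 0.52462 = GBP 690.16

GBP 690.16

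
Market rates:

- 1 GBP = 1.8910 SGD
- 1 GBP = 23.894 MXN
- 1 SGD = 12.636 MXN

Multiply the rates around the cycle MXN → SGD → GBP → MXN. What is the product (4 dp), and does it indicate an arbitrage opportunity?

Around MXN → SGD → GBP → MXN: 1 ÷ 12.636 ÷ 1.8910 × 23.894 = 0.999972
Product ≈ 1 (deviation 0.003%, within rounding noise).

1.0000 (no arbitrage)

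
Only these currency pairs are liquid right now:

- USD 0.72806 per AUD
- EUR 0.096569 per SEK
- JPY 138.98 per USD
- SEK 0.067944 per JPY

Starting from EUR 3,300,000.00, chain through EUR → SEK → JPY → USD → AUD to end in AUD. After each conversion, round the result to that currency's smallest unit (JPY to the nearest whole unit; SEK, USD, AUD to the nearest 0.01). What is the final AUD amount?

EUR 3,300,000.00 ÷ 0.096569 = SEK 34,172,457.00
SEK 34,172,457.00 ÷ 0.067944 = JPY 502,950,327
JPY 502,950,327 ÷ 138.98 = USD 3,618,868.38
USD 3,618,868.38 ÷ 0.72806 = AUD 4,970,563.39

AUD 4,970,563.39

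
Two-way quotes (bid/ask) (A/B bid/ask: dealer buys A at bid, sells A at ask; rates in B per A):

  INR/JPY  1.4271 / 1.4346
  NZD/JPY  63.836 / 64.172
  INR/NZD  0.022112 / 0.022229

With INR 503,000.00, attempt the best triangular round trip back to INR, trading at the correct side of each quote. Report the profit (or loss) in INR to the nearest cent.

Net profit: INR 218.84

Best loop INR → JPY → NZD → INR:
INR 503,000.00 × 1.4271 (sell INR at bid) = JPY 717,831
JPY 717,831 ÷ 64.172 (buy NZD at ask) = NZD 11,186.05
NZD 11,186.05 ÷ 0.022229 (buy INR at ask) = INR 503,218.84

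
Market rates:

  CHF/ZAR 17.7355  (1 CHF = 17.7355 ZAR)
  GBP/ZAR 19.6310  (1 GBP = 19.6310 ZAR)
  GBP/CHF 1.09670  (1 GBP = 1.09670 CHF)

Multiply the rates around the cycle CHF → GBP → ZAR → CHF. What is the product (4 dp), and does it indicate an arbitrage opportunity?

1.0093 (arbitrage exists)

Around CHF → GBP → ZAR → CHF: 1 ÷ 1.09670 × 19.6310 ÷ 17.7355 = 1.009279
Product > 1; profitable direction is CHF → GBP → ZAR → CHF.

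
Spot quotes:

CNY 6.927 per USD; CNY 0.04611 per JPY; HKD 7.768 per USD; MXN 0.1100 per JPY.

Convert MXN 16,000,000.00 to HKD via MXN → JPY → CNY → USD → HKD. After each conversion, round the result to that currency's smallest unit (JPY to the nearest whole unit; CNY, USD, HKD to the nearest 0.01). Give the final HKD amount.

HKD 7,521,188.04

MXN 16,000,000.00 ÷ 0.1100 = JPY 145,454,545
JPY 145,454,545 × 0.04611 = CNY 6,706,909.07
CNY 6,706,909.07 ÷ 6.927 = USD 968,227.09
USD 968,227.09 × 7.768 = HKD 7,521,188.04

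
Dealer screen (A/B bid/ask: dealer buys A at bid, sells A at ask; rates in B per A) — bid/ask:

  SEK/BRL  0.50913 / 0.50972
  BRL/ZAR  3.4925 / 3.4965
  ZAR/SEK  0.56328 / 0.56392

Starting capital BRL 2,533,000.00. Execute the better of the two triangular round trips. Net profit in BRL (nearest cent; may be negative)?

Net profit: BRL 4,024.28

Best loop BRL → ZAR → SEK → BRL:
BRL 2,533,000.00 × 3.4925 (sell BRL at bid) = ZAR 8,846,502.50
ZAR 8,846,502.50 × 0.56328 (sell ZAR at bid) = SEK 4,983,057.93
SEK 4,983,057.93 × 0.50913 (sell SEK at bid) = BRL 2,537,024.28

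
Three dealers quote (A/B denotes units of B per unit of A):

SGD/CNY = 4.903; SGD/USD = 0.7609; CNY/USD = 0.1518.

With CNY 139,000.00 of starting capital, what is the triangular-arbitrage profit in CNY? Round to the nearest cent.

Profit: CNY 3,104.79

Profitable loop is CNY → SGD → USD → CNY:
CNY 139,000.00 ÷ 4.903 = SGD 28,349.99
SGD 28,349.99 × 0.7609 = USD 21,571.51
USD 21,571.51 ÷ 0.1518 = CNY 142,104.79
Profit = CNY 142,104.79 − CNY 139,000.00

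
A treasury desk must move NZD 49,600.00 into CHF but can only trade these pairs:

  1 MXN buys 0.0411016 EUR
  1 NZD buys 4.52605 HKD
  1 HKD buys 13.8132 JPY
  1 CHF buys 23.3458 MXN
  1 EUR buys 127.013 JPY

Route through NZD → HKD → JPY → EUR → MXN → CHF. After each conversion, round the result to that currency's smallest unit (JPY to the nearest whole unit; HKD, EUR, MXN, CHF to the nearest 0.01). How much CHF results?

CHF 25,443.66

NZD 49,600.00 × 4.52605 = HKD 224,492.08
HKD 224,492.08 × 13.8132 = JPY 3,100,954
JPY 3,100,954 ÷ 127.013 = EUR 24,414.46
EUR 24,414.46 ÷ 0.0411016 = MXN 594,002.67
MXN 594,002.67 ÷ 23.3458 = CHF 25,443.66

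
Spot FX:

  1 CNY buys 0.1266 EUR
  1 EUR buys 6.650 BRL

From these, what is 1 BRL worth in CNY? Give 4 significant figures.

BRL/CNY = 1.188

1 BRL ÷ 6.650 = 0.150376 EUR
0.150376 EUR ÷ 0.1266 = 1.1878 CNY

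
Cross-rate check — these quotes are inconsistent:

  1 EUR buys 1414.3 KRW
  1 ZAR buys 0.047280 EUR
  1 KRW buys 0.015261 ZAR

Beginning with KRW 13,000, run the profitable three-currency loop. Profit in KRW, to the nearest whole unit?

Profit: KRW 266

Profitable loop is KRW → ZAR → EUR → KRW:
KRW 13,000 × 0.015261 = ZAR 198.39
ZAR 198.39 × 0.047280 = EUR 9.38
EUR 9.38 × 1414.3 = KRW 13,266
Profit = KRW 13,266 − KRW 13,000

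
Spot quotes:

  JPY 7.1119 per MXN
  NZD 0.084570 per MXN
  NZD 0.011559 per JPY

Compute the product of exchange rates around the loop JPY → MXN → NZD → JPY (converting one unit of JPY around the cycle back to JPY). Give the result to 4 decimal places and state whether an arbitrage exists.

Around JPY → MXN → NZD → JPY: 1 ÷ 7.1119 × 0.084570 ÷ 0.011559 = 1.028751
Product > 1; profitable direction is JPY → MXN → NZD → JPY.

1.0288 (arbitrage exists)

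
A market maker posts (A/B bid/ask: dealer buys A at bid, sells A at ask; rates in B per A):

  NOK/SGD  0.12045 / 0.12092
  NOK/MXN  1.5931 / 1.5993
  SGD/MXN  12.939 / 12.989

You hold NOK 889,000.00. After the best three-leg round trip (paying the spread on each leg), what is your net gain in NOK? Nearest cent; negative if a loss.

Best loop NOK → MXN → SGD → NOK:
NOK 889,000.00 × 1.5931 (sell NOK at bid) = MXN 1,416,265.90
MXN 1,416,265.90 ÷ 12.989 (buy SGD at ask) = SGD 109,035.79
SGD 109,035.79 ÷ 0.12092 (buy NOK at ask) = NOK 901,718.42

Net profit: NOK 12,718.42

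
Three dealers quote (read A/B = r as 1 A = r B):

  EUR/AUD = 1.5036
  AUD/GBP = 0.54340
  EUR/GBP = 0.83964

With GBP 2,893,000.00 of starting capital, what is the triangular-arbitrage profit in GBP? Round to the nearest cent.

Profit: GBP 79,963.67

Profitable loop is GBP → AUD → EUR → GBP:
GBP 2,893,000.00 ÷ 0.54340 = AUD 5,323,886.64
AUD 5,323,886.64 ÷ 1.5036 = EUR 3,540,759.94
EUR 3,540,759.94 × 0.83964 = GBP 2,972,963.67
Profit = GBP 2,972,963.67 − GBP 2,893,000.00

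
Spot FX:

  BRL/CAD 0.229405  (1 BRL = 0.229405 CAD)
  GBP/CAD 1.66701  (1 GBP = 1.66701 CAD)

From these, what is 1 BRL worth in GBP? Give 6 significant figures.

BRL/GBP = 0.137615

1 BRL × 0.229405 = 0.229405 CAD
0.229405 CAD ÷ 1.66701 = 0.137615 GBP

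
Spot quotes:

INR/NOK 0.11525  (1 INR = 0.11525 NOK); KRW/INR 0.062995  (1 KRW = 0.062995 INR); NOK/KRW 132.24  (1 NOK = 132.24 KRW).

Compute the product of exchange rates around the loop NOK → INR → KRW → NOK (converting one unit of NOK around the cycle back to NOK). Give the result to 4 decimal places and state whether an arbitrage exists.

Around NOK → INR → KRW → NOK: 1 ÷ 0.11525 ÷ 0.062995 ÷ 132.24 = 1.041574
Product > 1; profitable direction is NOK → INR → KRW → NOK.

1.0416 (arbitrage exists)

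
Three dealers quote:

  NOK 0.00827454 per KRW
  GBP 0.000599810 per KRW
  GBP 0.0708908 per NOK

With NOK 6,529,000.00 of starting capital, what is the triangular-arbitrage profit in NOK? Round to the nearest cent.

Profitable loop is NOK → KRW → GBP → NOK:
NOK 6,529,000.00 ÷ 0.00827454 = KRW 789,046,884
KRW 789,046,884 × 0.000599810 = GBP 473,278.21
GBP 473,278.21 ÷ 0.0708908 = NOK 6,676,158.42
Profit = NOK 6,676,158.42 − NOK 6,529,000.00

Profit: NOK 147,158.42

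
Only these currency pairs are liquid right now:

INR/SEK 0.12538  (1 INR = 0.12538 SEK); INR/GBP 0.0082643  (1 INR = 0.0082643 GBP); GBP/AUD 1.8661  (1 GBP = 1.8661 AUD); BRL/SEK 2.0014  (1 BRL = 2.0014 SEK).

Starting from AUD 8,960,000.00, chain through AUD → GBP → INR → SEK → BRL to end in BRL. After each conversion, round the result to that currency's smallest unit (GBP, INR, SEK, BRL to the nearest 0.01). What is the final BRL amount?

BRL 36,396,648.40

AUD 8,960,000.00 ÷ 1.8661 = GBP 4,801,457.59
GBP 4,801,457.59 ÷ 0.0082643 = INR 580,987,813.85
INR 580,987,813.85 × 0.12538 = SEK 72,844,252.10
SEK 72,844,252.10 ÷ 2.0014 = BRL 36,396,648.40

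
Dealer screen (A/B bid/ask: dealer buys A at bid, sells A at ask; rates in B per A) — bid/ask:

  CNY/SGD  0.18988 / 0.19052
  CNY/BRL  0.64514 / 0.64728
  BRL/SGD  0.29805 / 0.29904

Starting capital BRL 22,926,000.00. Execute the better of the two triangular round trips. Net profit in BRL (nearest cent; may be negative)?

Net profit: BRL 212,266.10

Best loop BRL → SGD → CNY → BRL:
BRL 22,926,000.00 × 0.29805 (sell BRL at bid) = SGD 6,833,094.30
SGD 6,833,094.30 ÷ 0.19052 (buy CNY at ask) = CNY 35,865,496.01
CNY 35,865,496.01 × 0.64514 (sell CNY at bid) = BRL 23,138,266.10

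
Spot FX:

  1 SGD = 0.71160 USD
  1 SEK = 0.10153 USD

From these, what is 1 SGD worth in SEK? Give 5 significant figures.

1 SGD × 0.71160 = 0.7116 USD
0.7116 USD ÷ 0.10153 = 7.00877 SEK

SGD/SEK = 7.0088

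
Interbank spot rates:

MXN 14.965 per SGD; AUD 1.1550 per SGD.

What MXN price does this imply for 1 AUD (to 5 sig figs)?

AUD/MXN = 12.957

1 AUD ÷ 1.1550 = 0.865801 SGD
0.865801 SGD × 14.965 = 12.9567 MXN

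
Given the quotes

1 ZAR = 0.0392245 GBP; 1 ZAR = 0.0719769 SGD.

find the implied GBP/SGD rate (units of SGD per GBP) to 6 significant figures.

1 GBP ÷ 0.0392245 = 25.4943 ZAR
25.4943 ZAR × 0.0719769 = 1.835 SGD

GBP/SGD = 1.83500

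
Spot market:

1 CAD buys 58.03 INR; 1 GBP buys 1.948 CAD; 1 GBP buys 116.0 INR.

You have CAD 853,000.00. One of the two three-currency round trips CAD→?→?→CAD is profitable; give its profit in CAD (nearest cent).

Profitable loop is CAD → GBP → INR → CAD:
CAD 853,000.00 ÷ 1.948 = GBP 437,885.01
GBP 437,885.01 × 116.0 = INR 50,794,661.19
INR 50,794,661.19 ÷ 58.03 = CAD 875,317.27
Profit = CAD 875,317.27 − CAD 853,000.00

Profit: CAD 22,317.27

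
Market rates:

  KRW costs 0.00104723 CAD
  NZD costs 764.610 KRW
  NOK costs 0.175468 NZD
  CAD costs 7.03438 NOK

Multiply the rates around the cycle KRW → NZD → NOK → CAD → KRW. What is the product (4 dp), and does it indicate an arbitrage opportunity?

1.0118 (arbitrage exists)

Around KRW → NZD → NOK → CAD → KRW: 1 ÷ 764.610 ÷ 0.175468 ÷ 7.03438 ÷ 0.00104723 = 1.011799
Product > 1; profitable direction is KRW → NZD → NOK → CAD → KRW.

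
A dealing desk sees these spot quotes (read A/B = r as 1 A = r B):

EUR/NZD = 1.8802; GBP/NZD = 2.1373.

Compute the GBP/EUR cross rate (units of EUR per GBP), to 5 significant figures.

1 GBP × 2.1373 = 2.1373 NZD
2.1373 NZD ÷ 1.8802 = 1.13674 EUR

GBP/EUR = 1.1367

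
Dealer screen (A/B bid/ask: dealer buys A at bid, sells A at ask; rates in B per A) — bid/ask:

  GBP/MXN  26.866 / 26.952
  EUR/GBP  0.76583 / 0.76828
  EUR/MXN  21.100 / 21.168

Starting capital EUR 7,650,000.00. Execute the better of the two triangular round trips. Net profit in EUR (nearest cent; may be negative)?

Best loop EUR → MXN → GBP → EUR:
EUR 7,650,000.00 × 21.100 (sell EUR at bid) = MXN 161,415,000.00
MXN 161,415,000.00 ÷ 26.952 (buy GBP at ask) = GBP 5,988,980.41
GBP 5,988,980.41 ÷ 0.76828 (buy EUR at ask) = EUR 7,795,309.54

Net profit: EUR 145,309.54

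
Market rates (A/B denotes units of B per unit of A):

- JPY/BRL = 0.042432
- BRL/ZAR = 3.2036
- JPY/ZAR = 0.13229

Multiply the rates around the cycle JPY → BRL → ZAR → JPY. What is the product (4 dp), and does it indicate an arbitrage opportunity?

Around JPY → BRL → ZAR → JPY: 1 × 0.042432 × 3.2036 ÷ 0.13229 = 1.027554
Product > 1; profitable direction is JPY → BRL → ZAR → JPY.

1.0276 (arbitrage exists)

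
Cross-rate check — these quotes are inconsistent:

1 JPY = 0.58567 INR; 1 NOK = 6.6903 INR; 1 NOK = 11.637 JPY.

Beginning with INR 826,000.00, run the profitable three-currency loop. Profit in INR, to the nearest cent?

Profit: INR 15,450.30

Profitable loop is INR → NOK → JPY → INR:
INR 826,000.00 ÷ 6.6903 = NOK 123,462.33
NOK 123,462.33 × 11.637 = JPY 1,436,731
JPY 1,436,731 × 0.58567 = INR 841,450.30
Profit = INR 841,450.30 − INR 826,000.00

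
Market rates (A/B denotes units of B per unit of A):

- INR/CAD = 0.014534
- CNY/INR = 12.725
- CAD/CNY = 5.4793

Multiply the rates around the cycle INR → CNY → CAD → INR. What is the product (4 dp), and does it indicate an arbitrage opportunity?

Around INR → CNY → CAD → INR: 1 ÷ 12.725 ÷ 5.4793 ÷ 0.014534 = 0.986806
Product < 1; profitable direction is INR → CAD → CNY → INR.

0.9868 (arbitrage exists)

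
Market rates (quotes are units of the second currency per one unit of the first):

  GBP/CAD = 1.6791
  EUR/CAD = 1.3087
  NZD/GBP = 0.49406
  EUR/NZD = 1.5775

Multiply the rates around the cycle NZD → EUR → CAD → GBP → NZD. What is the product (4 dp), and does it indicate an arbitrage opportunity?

Around NZD → EUR → CAD → GBP → NZD: 1 ÷ 1.5775 × 1.3087 ÷ 1.6791 ÷ 0.49406 = 1.000033
Product ≈ 1 (deviation 0.003%, within rounding noise).

1.0000 (no arbitrage)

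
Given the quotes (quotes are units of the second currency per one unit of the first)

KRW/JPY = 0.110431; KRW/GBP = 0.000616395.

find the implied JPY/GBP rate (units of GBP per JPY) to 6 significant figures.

JPY/GBP = 0.00558172

1 JPY ÷ 0.110431 = 9.05543 KRW
9.05543 KRW × 0.000616395 = 0.00558172 GBP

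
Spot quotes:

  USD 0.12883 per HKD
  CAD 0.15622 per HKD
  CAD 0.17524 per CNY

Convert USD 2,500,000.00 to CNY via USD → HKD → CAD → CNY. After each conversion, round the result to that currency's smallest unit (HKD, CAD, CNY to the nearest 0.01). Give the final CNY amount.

USD 2,500,000.00 ÷ 0.12883 = HKD 19,405,417.99
HKD 19,405,417.99 × 0.15622 = CAD 3,031,514.40
CAD 3,031,514.40 ÷ 0.17524 = CNY 17,299,214.79

CNY 17,299,214.79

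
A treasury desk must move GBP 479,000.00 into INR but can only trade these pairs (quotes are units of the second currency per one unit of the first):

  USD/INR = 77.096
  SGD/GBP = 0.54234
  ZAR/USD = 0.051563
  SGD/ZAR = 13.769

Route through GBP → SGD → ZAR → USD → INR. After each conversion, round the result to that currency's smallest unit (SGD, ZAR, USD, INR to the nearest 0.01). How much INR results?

INR 48,343,300.45

GBP 479,000.00 ÷ 0.54234 = SGD 883,209.79
SGD 883,209.79 × 13.769 = ZAR 12,160,915.60
ZAR 12,160,915.60 × 0.051563 = USD 627,053.29
USD 627,053.29 × 77.096 = INR 48,343,300.45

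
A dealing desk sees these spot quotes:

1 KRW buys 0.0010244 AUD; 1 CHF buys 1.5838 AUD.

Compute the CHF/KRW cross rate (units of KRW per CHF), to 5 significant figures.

CHF/KRW = 1546.1

1 CHF × 1.5838 = 1.5838 AUD
1.5838 AUD ÷ 0.0010244 = 1546.08 KRW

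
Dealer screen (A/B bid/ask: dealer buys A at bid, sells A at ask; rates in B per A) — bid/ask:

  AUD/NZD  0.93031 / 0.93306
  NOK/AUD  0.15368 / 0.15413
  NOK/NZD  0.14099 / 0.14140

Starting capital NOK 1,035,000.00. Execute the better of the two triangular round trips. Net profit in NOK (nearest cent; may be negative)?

Net profit: NOK 11,492.17

Best loop NOK → AUD → NZD → NOK:
NOK 1,035,000.00 × 0.15368 (sell NOK at bid) = AUD 159,058.80
AUD 159,058.80 × 0.93031 (sell AUD at bid) = NZD 147,973.99
NZD 147,973.99 ÷ 0.14140 (buy NOK at ask) = NOK 1,046,492.17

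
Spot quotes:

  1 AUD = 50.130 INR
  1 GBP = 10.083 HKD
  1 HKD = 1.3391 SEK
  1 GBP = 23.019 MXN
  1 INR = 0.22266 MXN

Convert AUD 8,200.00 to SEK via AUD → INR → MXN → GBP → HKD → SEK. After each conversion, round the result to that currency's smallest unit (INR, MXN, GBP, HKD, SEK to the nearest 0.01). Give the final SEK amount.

AUD 8,200.00 × 50.130 = INR 411,066.00
INR 411,066.00 × 0.22266 = MXN 91,527.96
MXN 91,527.96 ÷ 23.019 = GBP 3,976.19
GBP 3,976.19 × 10.083 = HKD 40,091.92
HKD 40,091.92 × 1.3391 = SEK 53,687.09

SEK 53,687.09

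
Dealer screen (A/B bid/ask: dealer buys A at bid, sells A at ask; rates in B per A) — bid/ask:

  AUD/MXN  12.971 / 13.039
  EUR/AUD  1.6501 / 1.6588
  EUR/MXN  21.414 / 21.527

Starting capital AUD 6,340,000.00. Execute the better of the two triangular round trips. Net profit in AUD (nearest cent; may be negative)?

Net result: AUD -36,388.04 (no profitable arbitrage after spreads)

Best loop AUD → MXN → EUR → AUD:
AUD 6,340,000.00 × 12.971 (sell AUD at bid) = MXN 82,236,140.00
MXN 82,236,140.00 ÷ 21.527 (buy EUR at ask) = EUR 3,820,139.36
EUR 3,820,139.36 × 1.6501 (sell EUR at bid) = AUD 6,303,611.96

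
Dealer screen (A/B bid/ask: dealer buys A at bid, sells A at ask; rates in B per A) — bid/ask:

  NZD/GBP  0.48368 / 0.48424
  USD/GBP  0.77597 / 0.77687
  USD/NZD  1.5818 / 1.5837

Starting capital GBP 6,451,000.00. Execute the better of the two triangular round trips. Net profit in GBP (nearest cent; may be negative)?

Net profit: GBP 76,372.47

Best loop GBP → NZD → USD → GBP:
GBP 6,451,000.00 ÷ 0.48424 (buy NZD at ask) = NZD 13,321,906.49
NZD 13,321,906.49 ÷ 1.5837 (buy USD at ask) = USD 8,411,887.66
USD 8,411,887.66 × 0.77597 (sell USD at bid) = GBP 6,527,372.47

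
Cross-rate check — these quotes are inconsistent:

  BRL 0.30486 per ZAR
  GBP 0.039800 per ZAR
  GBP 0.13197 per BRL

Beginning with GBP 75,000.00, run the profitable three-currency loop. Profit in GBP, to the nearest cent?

Profit: GBP 814.78

Profitable loop is GBP → ZAR → BRL → GBP:
GBP 75,000.00 ÷ 0.039800 = ZAR 1,884,422.11
ZAR 1,884,422.11 × 0.30486 = BRL 574,484.92
BRL 574,484.92 × 0.13197 = GBP 75,814.78
Profit = GBP 75,814.78 − GBP 75,000.00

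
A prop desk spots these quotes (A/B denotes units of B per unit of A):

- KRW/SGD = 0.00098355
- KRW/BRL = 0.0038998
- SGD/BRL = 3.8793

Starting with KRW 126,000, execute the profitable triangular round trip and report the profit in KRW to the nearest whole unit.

Profitable loop is KRW → BRL → SGD → KRW:
KRW 126,000 × 0.0038998 = BRL 491.37
BRL 491.37 ÷ 3.8793 = SGD 126.67
SGD 126.67 ÷ 0.00098355 = KRW 128,784
Profit = KRW 128,784 − KRW 126,000

Profit: KRW 2,784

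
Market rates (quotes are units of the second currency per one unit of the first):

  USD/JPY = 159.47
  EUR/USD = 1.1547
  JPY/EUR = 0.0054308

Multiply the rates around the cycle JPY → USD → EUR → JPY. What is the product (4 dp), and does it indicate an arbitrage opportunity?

Around JPY → USD → EUR → JPY: 1 ÷ 159.47 ÷ 1.1547 ÷ 0.0054308 = 0.999972
Product ≈ 1 (deviation 0.003%, within rounding noise).

1.0000 (no arbitrage)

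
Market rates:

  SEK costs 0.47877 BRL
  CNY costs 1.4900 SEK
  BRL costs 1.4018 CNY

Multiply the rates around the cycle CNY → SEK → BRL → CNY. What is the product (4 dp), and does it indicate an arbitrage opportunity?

1.0000 (no arbitrage)

Around CNY → SEK → BRL → CNY: 1 × 1.4900 × 0.47877 × 1.4018 = 0.999998
Product ≈ 1 (deviation 0.000%, within rounding noise).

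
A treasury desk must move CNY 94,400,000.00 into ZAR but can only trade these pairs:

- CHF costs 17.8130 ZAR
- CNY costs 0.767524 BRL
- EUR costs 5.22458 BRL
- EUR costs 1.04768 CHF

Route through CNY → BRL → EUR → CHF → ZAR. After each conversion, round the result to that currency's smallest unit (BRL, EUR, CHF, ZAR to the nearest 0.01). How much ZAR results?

ZAR 258,808,357.62

CNY 94,400,000.00 × 0.767524 = BRL 72,454,265.60
BRL 72,454,265.60 ÷ 5.22458 = EUR 13,867,959.84
EUR 13,867,959.84 × 1.04768 = CHF 14,529,184.17
CHF 14,529,184.17 × 17.8130 = ZAR 258,808,357.62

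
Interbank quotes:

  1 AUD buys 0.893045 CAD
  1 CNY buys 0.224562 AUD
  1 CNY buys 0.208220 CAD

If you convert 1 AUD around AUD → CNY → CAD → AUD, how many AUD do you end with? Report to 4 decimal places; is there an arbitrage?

Around AUD → CNY → CAD → AUD: 1 ÷ 0.224562 × 0.208220 ÷ 0.893045 = 1.038276
Product > 1; profitable direction is AUD → CNY → CAD → AUD.

1.0383 (arbitrage exists)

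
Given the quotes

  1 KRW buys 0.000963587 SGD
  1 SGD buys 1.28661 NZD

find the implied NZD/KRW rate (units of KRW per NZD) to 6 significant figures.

NZD/KRW = 806.607

1 NZD ÷ 1.28661 = 0.777236 SGD
0.777236 SGD ÷ 0.000963587 = 806.607 KRW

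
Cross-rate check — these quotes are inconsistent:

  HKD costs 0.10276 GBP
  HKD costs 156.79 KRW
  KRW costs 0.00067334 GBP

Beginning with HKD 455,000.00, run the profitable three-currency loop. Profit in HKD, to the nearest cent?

Profit: HKD 12,455.29

Profitable loop is HKD → KRW → GBP → HKD:
HKD 455,000.00 × 156.79 = KRW 71,339,450
KRW 71,339,450 × 0.00067334 = GBP 48,035.71
GBP 48,035.71 ÷ 0.10276 = HKD 467,455.29
Profit = HKD 467,455.29 − HKD 455,000.00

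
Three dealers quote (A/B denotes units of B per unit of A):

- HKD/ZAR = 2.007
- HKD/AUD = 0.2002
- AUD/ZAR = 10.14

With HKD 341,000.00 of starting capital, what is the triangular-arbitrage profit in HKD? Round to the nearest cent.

Profitable loop is HKD → AUD → ZAR → HKD:
HKD 341,000.00 × 0.2002 = AUD 68,268.20
AUD 68,268.20 × 10.14 = ZAR 692,239.55
ZAR 692,239.55 ÷ 2.007 = HKD 344,912.58
Profit = HKD 344,912.58 − HKD 341,000.00

Profit: HKD 3,912.58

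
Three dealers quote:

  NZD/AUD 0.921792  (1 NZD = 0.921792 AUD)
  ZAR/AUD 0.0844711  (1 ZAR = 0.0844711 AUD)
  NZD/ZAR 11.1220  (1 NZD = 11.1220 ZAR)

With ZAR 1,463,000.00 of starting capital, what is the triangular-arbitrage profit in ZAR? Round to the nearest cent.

Profitable loop is ZAR → AUD → NZD → ZAR:
ZAR 1,463,000.00 × 0.0844711 = AUD 123,581.22
AUD 123,581.22 ÷ 0.921792 = NZD 134,066.27
NZD 134,066.27 × 11.1220 = ZAR 1,491,085.10
Profit = ZAR 1,491,085.10 − ZAR 1,463,000.00

Profit: ZAR 28,085.10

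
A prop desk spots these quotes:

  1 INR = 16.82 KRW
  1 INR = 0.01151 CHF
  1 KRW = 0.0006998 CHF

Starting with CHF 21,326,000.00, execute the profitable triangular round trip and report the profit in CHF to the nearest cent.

Profit: CHF 482,912.54

Profitable loop is CHF → INR → KRW → CHF:
CHF 21,326,000.00 ÷ 0.01151 = INR 1,852,823,631.62
INR 1,852,823,631.62 × 16.82 = KRW 31,164,493,484
KRW 31,164,493,484 × 0.0006998 = CHF 21,808,912.54
Profit = CHF 21,808,912.54 − CHF 21,326,000.00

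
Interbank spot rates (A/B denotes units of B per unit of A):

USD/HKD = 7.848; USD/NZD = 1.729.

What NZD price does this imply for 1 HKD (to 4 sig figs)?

1 HKD ÷ 7.848 = 0.127421 USD
0.127421 USD × 1.729 = 0.220311 NZD

HKD/NZD = 0.2203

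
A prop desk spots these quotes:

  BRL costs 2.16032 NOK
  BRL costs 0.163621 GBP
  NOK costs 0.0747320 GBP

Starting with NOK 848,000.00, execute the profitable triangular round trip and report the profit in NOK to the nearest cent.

Profitable loop is NOK → BRL → GBP → NOK:
NOK 848,000.00 ÷ 2.16032 = BRL 392,534.44
BRL 392,534.44 × 0.163621 = GBP 64,226.88
GBP 64,226.88 ÷ 0.0747320 = NOK 859,429.39
Profit = NOK 859,429.39 − NOK 848,000.00

Profit: NOK 11,429.39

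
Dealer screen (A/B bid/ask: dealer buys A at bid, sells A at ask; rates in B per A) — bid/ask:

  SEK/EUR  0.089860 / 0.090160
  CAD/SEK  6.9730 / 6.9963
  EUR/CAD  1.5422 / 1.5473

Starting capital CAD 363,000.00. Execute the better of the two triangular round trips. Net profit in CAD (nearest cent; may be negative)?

Best loop CAD → EUR → SEK → CAD:
CAD 363,000.00 ÷ 1.5473 (buy EUR at ask) = EUR 234,602.21
EUR 234,602.21 ÷ 0.090160 (buy SEK at ask) = SEK 2,602,065.33
SEK 2,602,065.33 ÷ 6.9963 (buy CAD at ask) = CAD 371,920.21

Net profit: CAD 8,920.21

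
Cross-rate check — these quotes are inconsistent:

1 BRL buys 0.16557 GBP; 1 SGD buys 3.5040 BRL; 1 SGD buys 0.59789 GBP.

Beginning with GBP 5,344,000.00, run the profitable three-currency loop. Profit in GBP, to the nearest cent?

Profit: GBP 163,341.32

Profitable loop is GBP → BRL → SGD → GBP:
GBP 5,344,000.00 ÷ 0.16557 = BRL 32,276,378.57
BRL 32,276,378.57 ÷ 3.5040 = SGD 9,211,295.25
SGD 9,211,295.25 × 0.59789 = GBP 5,507,341.32
Profit = GBP 5,507,341.32 − GBP 5,344,000.00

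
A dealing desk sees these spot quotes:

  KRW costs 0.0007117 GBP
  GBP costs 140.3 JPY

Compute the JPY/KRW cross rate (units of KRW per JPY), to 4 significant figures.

JPY/KRW = 10.01

1 JPY ÷ 140.3 = 0.00712758 GBP
0.00712758 GBP ÷ 0.0007117 = 10.0149 KRW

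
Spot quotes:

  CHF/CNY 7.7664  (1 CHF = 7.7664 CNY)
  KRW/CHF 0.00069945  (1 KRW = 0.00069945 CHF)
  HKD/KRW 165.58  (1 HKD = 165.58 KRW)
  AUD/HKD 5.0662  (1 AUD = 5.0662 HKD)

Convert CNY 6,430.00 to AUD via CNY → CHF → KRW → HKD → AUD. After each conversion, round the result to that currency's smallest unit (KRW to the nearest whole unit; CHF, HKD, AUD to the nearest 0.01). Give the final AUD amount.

CNY 6,430.00 ÷ 7.7664 = CHF 827.93
CHF 827.93 ÷ 0.00069945 = KRW 1,183,687
KRW 1,183,687 ÷ 165.58 = HKD 7,148.73
HKD 7,148.73 ÷ 5.0662 = AUD 1,411.06

AUD 1,411.06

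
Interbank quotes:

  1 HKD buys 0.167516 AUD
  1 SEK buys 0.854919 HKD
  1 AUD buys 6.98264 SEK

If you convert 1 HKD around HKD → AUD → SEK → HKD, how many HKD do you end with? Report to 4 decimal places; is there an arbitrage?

Around HKD → AUD → SEK → HKD: 1 × 0.167516 × 6.98264 × 0.854919 = 1.000002
Product ≈ 1 (deviation 0.000%, within rounding noise).

1.0000 (no arbitrage)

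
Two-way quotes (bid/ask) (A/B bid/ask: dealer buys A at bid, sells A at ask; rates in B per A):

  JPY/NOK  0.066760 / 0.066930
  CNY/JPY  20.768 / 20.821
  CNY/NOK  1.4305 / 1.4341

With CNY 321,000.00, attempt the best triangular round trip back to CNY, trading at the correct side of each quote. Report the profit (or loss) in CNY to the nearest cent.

Net profit: CNY 8,511.43

Best loop CNY → NOK → JPY → CNY:
CNY 321,000.00 × 1.4305 (sell CNY at bid) = NOK 459,190.50
NOK 459,190.50 ÷ 0.066930 (buy JPY at ask) = JPY 6,860,758
JPY 6,860,758 ÷ 20.821 (buy CNY at ask) = CNY 329,511.43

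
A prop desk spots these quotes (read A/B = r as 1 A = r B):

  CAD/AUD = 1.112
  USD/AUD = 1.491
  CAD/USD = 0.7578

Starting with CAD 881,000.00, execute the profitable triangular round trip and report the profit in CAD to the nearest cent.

Profitable loop is CAD → USD → AUD → CAD:
CAD 881,000.00 × 0.7578 = USD 667,621.80
USD 667,621.80 × 1.491 = AUD 995,424.10
AUD 995,424.10 ÷ 1.112 = CAD 895,165.56
Profit = CAD 895,165.56 − CAD 881,000.00

Profit: CAD 14,165.56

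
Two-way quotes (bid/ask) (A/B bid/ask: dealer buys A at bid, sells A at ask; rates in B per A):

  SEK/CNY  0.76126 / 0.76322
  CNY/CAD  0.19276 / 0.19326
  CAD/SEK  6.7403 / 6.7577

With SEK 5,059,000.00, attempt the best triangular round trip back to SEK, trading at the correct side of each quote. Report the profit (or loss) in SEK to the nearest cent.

Net profit: SEK 16,444.16

Best loop SEK → CAD → CNY → SEK:
SEK 5,059,000.00 ÷ 6.7577 (buy CAD at ask) = CAD 748,627.49
CAD 748,627.49 ÷ 0.19326 (buy CNY at ask) = CNY 3,873,680.49
CNY 3,873,680.49 ÷ 0.76322 (buy SEK at ask) = SEK 5,075,444.16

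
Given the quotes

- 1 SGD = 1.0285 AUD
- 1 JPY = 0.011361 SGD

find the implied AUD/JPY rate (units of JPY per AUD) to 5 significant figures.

AUD/JPY = 85.581

1 AUD ÷ 1.0285 = 0.97229 SGD
0.97229 SGD ÷ 0.011361 = 85.5814 JPY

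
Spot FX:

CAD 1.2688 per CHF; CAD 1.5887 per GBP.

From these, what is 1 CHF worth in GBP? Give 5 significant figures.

CHF/GBP = 0.79864

1 CHF × 1.2688 = 1.2688 CAD
1.2688 CAD ÷ 1.5887 = 0.79864 GBP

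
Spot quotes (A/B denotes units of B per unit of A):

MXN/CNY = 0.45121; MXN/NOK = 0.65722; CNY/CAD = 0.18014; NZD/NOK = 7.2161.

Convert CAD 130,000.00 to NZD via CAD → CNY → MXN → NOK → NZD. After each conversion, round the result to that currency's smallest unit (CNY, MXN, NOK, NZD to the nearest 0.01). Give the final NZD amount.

NZD 145,667.51

CAD 130,000.00 ÷ 0.18014 = CNY 721,660.93
CNY 721,660.93 ÷ 0.45121 = MXN 1,599,390.37
MXN 1,599,390.37 × 0.65722 = NOK 1,051,151.34
NOK 1,051,151.34 ÷ 7.2161 = NZD 145,667.51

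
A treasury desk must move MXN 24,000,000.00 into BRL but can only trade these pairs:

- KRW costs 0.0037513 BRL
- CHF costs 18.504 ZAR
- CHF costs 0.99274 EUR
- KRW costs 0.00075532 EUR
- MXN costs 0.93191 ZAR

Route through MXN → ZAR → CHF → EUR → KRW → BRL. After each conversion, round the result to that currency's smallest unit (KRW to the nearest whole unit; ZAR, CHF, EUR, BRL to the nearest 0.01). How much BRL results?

BRL 5,959,446.54

MXN 24,000,000.00 × 0.93191 = ZAR 22,365,840.00
ZAR 22,365,840.00 ÷ 18.504 = CHF 1,208,702.98
CHF 1,208,702.98 × 0.99274 = EUR 1,199,927.80
EUR 1,199,927.80 ÷ 0.00075532 = KRW 1,588,635,016
KRW 1,588,635,016 × 0.0037513 = BRL 5,959,446.54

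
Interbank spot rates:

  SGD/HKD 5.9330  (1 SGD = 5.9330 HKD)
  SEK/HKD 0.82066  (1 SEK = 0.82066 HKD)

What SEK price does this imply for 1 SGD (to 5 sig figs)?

1 SGD × 5.9330 = 5.933 HKD
5.933 HKD ÷ 0.82066 = 7.22955 SEK

SGD/SEK = 7.2295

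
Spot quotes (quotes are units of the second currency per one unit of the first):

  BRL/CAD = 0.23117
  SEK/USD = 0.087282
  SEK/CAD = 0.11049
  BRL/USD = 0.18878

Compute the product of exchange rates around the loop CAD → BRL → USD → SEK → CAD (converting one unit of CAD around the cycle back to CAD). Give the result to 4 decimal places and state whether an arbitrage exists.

Around CAD → BRL → USD → SEK → CAD: 1 ÷ 0.23117 × 0.18878 ÷ 0.087282 × 0.11049 = 1.033767
Product > 1; profitable direction is CAD → BRL → USD → SEK → CAD.

1.0338 (arbitrage exists)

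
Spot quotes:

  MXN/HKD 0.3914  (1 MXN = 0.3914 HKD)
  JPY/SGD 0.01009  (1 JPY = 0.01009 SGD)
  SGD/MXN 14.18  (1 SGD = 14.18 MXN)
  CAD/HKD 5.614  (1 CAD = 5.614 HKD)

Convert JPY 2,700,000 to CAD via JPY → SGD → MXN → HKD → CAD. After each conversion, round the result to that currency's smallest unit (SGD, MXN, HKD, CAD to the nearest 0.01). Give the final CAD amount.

CAD 26,932.68

JPY 2,700,000 × 0.01009 = SGD 27,243.00
SGD 27,243.00 × 14.18 = MXN 386,305.74
MXN 386,305.74 × 0.3914 = HKD 151,200.07
HKD 151,200.07 ÷ 5.614 = CAD 26,932.68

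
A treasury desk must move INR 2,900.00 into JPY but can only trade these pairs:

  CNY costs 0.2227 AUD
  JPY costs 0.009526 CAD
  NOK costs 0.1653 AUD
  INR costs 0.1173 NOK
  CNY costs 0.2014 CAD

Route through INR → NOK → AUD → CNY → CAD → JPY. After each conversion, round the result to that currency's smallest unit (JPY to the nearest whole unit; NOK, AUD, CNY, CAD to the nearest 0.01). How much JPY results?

INR 2,900.00 × 0.1173 = NOK 340.17
NOK 340.17 × 0.1653 = AUD 56.23
AUD 56.23 ÷ 0.2227 = CNY 252.49
CNY 252.49 × 0.2014 = CAD 50.85
CAD 50.85 ÷ 0.009526 = JPY 5,338

JPY 5,338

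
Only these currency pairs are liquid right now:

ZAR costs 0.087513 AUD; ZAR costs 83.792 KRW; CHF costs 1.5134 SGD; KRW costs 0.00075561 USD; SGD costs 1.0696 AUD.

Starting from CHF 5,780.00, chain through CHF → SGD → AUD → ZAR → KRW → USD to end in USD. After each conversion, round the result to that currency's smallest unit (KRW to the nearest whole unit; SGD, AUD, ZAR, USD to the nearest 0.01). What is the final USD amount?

CHF 5,780.00 × 1.5134 = SGD 8,747.45
SGD 8,747.45 × 1.0696 = AUD 9,356.27
AUD 9,356.27 ÷ 0.087513 = ZAR 106,912.92
ZAR 106,912.92 × 83.792 = KRW 8,958,447
KRW 8,958,447 × 0.00075561 = USD 6,769.09

USD 6,769.09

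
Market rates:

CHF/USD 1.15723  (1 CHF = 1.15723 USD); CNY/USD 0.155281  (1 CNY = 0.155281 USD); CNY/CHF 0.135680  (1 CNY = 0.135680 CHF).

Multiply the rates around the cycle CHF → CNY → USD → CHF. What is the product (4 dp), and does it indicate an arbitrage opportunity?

Around CHF → CNY → USD → CHF: 1 ÷ 0.135680 × 0.155281 ÷ 1.15723 = 0.988969
Product < 1; profitable direction is CHF → USD → CNY → CHF.

0.9890 (arbitrage exists)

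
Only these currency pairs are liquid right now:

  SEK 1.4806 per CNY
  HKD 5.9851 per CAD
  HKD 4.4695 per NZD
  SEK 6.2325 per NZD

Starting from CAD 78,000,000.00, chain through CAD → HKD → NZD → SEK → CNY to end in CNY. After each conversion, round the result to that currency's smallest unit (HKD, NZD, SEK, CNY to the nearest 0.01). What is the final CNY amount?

CAD 78,000,000.00 × 5.9851 = HKD 466,837,800.00
HKD 466,837,800.00 ÷ 4.4695 = NZD 104,449,669.99
NZD 104,449,669.99 × 6.2325 = SEK 650,982,568.21
SEK 650,982,568.21 ÷ 1.4806 = CNY 439,674,840.07

CNY 439,674,840.07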